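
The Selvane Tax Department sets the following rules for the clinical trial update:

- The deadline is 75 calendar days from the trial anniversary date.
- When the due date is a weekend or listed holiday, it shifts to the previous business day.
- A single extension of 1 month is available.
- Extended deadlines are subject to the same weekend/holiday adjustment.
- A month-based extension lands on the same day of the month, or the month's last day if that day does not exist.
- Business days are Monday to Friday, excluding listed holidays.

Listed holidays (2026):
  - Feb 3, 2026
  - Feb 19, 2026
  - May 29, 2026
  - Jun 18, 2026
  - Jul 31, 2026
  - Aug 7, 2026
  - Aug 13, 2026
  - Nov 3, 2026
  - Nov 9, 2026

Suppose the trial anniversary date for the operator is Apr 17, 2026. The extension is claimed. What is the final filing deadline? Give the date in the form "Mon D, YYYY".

Trigger date Apr 17, 2026 + 75 calendar days = Jul 1, 2026.
Jul 1, 2026 falls on a Wednesday, which is a business day, so no adjustment is needed.
Add 1 month to Jul 1, 2026: Aug 1, 2026.
Aug 1, 2026 is a Saturday; the preceding business day is Jul 30, 2026 (Thursday).
Deadline: Jul 30, 2026.

Jul 30, 2026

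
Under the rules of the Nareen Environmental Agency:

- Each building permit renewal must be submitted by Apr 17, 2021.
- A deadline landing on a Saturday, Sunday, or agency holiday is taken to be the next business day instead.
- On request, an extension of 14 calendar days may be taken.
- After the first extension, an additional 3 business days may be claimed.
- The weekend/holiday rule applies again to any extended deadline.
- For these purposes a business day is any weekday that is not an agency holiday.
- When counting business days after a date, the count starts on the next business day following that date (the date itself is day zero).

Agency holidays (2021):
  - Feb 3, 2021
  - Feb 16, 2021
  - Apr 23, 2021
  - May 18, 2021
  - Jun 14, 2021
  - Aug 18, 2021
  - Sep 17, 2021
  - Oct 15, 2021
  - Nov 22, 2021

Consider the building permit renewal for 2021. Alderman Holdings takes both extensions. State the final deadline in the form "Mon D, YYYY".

May 6, 2021

Start from the fixed due date, Apr 17, 2021.
Apr 17, 2021 falls on a Saturday. Rolling to the next business day gives Apr 19, 2021, a Monday.
Applying the 14-calendar-day extension: Apr 19, 2021 + 14 days = May 3, 2021.
May 3, 2021 is a Monday and not a listed holiday, so it stands.
The 3-business-day extension runs from May 3, 2021 to May 6, 2021.
May 6, 2021 is a Thursday and not a listed holiday, so it stands.
So the filing is due May 6, 2021.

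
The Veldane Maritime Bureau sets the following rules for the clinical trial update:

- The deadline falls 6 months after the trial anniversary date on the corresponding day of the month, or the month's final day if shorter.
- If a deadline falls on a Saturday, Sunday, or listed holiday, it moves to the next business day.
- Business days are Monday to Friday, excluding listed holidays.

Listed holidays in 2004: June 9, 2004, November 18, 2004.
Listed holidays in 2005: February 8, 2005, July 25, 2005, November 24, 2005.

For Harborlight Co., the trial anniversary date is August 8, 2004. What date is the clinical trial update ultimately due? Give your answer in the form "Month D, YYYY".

February 9, 2005

6 months from August 8, 2004 is February 8, 2005.
February 8, 2005 is a listed holiday, so it moves to the next business day, February 9, 2005 (Wednesday).
So the filing is due February 9, 2005.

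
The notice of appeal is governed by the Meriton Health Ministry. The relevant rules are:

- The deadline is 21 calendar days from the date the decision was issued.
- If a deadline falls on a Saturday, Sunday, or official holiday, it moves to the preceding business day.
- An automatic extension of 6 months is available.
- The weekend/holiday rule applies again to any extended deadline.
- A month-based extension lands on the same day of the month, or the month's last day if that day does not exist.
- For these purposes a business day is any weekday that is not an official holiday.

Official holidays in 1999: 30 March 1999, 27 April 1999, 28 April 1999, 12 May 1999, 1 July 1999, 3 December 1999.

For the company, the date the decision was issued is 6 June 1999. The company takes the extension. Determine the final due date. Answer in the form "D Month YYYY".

Adding 21 calendar days to 6 June 1999 gives 27 June 1999.
27 June 1999 falls on a Sunday. Rolling to the preceding business day gives 25 June 1999, a Friday.
Add 6 months to 25 June 1999: 25 December 1999.
25 December 1999 is a Saturday; the preceding business day is 24 December 1999 (Friday).
So the filing is due 24 December 1999.

24 December 1999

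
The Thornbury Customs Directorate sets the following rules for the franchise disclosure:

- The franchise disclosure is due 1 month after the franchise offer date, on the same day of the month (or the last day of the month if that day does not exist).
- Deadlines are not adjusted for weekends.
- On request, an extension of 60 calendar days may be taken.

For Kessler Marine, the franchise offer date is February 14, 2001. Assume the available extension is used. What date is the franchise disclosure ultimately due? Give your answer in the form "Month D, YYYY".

1 month from February 14, 2001 is March 14, 2001.
March 14, 2001 falls on a Wednesday. The rules make no weekend/holiday allowance, so it remains March 14, 2001.
Add the 60 calendar-day extension to March 14, 2001: May 13, 2001.
May 13, 2001 is a Sunday; no weekend or holiday adjustment applies.
Final deadline: May 13, 2001.

May 13, 2001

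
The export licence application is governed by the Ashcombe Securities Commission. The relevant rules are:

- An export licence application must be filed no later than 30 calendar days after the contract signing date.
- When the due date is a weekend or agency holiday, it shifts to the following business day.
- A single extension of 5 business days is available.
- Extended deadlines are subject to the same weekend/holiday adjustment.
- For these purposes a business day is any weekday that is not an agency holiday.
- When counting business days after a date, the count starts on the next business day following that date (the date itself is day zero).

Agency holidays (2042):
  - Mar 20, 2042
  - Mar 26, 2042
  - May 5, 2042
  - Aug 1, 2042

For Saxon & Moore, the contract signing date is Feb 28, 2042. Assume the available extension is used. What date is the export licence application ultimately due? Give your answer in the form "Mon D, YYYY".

Adding 30 calendar days to Feb 28, 2042 gives Mar 30, 2042.
Because Mar 30, 2042 is a Sunday, the deadline becomes Mar 31, 2042 (Monday).
Counting 5 further business days from Mar 31, 2042 reaches Apr 7, 2042.
Since Apr 7, 2042 is a Monday and not a holiday, the date is unchanged.
Deadline: Apr 7, 2042.

Apr 7, 2042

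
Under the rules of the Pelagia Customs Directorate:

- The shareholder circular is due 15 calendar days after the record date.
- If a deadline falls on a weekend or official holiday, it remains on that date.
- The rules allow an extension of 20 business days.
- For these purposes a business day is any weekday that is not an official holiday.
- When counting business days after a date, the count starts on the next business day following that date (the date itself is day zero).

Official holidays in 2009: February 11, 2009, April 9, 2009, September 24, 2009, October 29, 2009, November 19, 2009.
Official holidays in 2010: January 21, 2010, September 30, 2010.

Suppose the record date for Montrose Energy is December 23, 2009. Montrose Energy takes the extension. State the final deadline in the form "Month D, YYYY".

February 5, 2010

Adding 15 calendar days to December 23, 2009 gives January 7, 2010.
January 7, 2010 is a Thursday; no weekend or holiday adjustment applies.
Counting 20 further business days from January 7, 2010 reaches February 5, 2010.
February 5, 2010 falls on a Friday. The rules make no weekend/holiday allowance, so it remains February 5, 2010.
Final deadline: February 5, 2010.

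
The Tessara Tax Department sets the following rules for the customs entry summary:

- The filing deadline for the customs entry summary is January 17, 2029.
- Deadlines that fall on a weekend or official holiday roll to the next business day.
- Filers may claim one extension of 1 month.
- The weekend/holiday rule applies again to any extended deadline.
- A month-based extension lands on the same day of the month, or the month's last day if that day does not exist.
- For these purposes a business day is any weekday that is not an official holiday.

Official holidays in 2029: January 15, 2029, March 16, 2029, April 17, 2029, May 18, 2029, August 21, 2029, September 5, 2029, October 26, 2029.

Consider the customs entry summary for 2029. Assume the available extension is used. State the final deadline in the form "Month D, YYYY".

The stated deadline is January 17, 2029.
January 17, 2029 (Wednesday) is already a business day.
Applying the 1 month extension: 1 month after January 17, 2029 is February 17, 2029.
February 17, 2029 falls on a Saturday. Rolling to the next business day gives February 19, 2029, a Monday.
Final deadline: February 19, 2029.

February 19, 2029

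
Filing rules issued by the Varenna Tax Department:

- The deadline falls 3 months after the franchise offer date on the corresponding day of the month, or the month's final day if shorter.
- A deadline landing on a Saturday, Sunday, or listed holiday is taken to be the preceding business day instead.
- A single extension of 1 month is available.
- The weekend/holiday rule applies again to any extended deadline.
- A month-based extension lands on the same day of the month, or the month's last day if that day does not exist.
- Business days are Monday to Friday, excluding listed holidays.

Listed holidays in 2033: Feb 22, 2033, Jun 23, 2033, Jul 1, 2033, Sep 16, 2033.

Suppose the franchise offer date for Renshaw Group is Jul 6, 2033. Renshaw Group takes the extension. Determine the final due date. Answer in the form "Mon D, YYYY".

Nov 4, 2033

3 months after Jul 6, 2033, on the same day of the month, is Oct 6, 2033.
Oct 6, 2033 (Thursday) is already a business day.
Add 1 month to Oct 6, 2033: Nov 6, 2033.
Nov 6, 2033 is a Sunday; the preceding business day is Nov 4, 2033 (Friday).
So the filing is due Nov 4, 2033.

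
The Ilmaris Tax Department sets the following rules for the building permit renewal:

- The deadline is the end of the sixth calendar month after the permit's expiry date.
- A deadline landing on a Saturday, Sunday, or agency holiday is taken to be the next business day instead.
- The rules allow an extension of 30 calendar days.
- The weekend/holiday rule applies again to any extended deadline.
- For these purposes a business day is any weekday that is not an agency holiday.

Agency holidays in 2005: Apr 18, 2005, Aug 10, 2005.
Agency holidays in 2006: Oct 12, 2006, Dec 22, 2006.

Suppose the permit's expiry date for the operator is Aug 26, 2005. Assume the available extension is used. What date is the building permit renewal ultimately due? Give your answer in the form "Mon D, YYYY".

6 months after Aug 26, 2005 is February 2006; that month ends on Feb 28, 2006.
Feb 28, 2006 is a Tuesday and not a listed holiday, so it stands.
The 30-calendar-day extension moves the deadline from Feb 28, 2006 to Mar 30, 2006.
Mar 30, 2006 (Thursday) is already a business day.
The final due date is Mar 30, 2006.

Mar 30, 2006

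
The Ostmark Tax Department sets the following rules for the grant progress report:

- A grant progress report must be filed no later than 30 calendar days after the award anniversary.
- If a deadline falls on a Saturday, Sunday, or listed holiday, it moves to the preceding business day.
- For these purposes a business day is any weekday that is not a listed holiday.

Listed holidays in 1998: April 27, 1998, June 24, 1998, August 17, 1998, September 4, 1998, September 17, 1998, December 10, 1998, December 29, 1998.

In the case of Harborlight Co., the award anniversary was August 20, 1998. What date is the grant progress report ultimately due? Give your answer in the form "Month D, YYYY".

Trigger date August 20, 1998 + 30 calendar days = September 19, 1998.
September 19, 1998 falls on a Saturday. Rolling to the preceding business day gives September 18, 1998, a Friday.
So the filing is due September 18, 1998.

September 18, 1998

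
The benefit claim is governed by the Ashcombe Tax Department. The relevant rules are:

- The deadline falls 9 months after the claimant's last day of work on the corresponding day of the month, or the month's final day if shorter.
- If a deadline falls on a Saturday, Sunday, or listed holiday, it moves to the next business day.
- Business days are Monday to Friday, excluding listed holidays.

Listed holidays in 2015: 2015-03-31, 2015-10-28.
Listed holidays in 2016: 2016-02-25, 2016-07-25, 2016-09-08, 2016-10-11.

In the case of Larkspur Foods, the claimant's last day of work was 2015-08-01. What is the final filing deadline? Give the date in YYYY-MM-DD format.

9 months after 2015-08-01, on the same day of the month, is 2016-05-01.
Because 2016-05-01 is a Sunday, the deadline becomes 2016-05-02 (Monday).
Deadline: 2016-05-02.

2016-05-02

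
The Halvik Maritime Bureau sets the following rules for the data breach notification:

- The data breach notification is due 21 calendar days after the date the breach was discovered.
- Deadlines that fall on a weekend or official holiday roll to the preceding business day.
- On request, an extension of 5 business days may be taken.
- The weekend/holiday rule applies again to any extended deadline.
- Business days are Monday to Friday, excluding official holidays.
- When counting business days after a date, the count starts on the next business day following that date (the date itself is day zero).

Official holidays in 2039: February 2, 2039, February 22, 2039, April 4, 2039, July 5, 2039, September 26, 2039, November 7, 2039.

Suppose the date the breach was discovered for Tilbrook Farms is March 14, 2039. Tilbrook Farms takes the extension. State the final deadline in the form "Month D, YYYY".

April 11, 2039

21 calendar days after March 14, 2039 is April 4, 2039.
April 4, 2039 is a listed holiday; the preceding business day is April 1, 2039 (Friday).
Applying the 5-business-day extension: 5 business days after April 1, 2039 is April 11, 2039.
April 11, 2039 (Monday) is already a business day.
Final deadline: April 11, 2039.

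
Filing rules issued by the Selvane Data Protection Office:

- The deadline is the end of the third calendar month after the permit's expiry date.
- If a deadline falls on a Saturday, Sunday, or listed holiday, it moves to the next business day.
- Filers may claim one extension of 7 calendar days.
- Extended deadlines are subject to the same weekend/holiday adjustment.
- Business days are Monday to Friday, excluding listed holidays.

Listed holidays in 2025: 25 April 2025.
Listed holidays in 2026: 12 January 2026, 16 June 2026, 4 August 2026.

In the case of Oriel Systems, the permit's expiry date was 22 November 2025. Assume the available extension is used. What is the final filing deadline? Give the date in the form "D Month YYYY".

9 March 2026

3 months after 22 November 2025 falls in February 2026; the last day of that month is 28 February 2026.
28 February 2026 falls on a Saturday. Rolling to the next business day gives 2 March 2026, a Monday.
The 7-calendar-day extension moves the deadline from 2 March 2026 to 9 March 2026.
Since 9 March 2026 is a Monday and not a holiday, the date is unchanged.
Final deadline: 9 March 2026.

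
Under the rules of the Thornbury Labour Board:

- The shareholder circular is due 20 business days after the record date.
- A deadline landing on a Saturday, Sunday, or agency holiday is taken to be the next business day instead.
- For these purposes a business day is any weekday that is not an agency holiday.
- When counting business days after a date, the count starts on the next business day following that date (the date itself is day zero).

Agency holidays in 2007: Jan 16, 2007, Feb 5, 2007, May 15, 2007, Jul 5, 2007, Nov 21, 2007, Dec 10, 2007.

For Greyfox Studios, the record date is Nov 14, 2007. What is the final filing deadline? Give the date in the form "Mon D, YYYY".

Counting 20 business days after Nov 14, 2007 (skipping weekends and listed holidays) reaches Dec 14, 2007.
Dec 14, 2007 falls on a Friday, which is a business day, so no adjustment is needed.
The final due date is Dec 14, 2007.

Dec 14, 2007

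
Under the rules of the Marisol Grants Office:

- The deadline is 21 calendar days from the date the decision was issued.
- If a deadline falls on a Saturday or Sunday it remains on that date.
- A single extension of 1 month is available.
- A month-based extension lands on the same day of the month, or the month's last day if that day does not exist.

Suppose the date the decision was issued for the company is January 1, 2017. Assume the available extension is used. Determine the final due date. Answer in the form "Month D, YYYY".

February 22, 2017

21 calendar days after January 1, 2017 is January 22, 2017.
No adjustment is made for weekends or holidays, so January 22, 2017 stands.
The 1 month extension carries January 22, 2017 to February 22, 2017.
No adjustment is made for weekends or holidays, so February 22, 2017 stands.
Deadline: February 22, 2017.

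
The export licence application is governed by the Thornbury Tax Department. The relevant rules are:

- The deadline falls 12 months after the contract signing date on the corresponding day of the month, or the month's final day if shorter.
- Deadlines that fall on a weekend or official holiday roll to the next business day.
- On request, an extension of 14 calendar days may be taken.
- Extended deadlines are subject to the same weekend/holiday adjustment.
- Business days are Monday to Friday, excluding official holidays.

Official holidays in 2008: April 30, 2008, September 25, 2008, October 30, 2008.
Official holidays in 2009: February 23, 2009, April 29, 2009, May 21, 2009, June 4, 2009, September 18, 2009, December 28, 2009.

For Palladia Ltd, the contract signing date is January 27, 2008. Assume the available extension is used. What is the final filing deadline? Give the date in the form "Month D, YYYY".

February 10, 2009

12 months from January 27, 2008 is January 27, 2009.
January 27, 2009 is a Tuesday and not a listed holiday, so it stands.
Add the 14 calendar-day extension to January 27, 2009: February 10, 2009.
February 10, 2009 is a Tuesday and not a listed holiday, so it stands.
Deadline: February 10, 2009.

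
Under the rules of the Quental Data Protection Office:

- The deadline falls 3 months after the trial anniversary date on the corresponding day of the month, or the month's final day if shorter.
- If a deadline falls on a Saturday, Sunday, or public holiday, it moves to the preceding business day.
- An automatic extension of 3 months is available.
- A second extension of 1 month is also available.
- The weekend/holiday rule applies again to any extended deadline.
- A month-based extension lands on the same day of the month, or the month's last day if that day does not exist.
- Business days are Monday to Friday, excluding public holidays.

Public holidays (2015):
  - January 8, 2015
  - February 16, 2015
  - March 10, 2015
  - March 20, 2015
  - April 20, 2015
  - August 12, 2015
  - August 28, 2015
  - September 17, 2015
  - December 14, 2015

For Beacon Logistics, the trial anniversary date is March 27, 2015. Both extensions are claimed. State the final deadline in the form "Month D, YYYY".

Moving 3 months forward from March 27, 2015 on the corresponding day gives June 27, 2015.
June 27, 2015 is a Saturday; the preceding business day is June 26, 2015 (Friday).
Add 3 months to June 26, 2015: September 26, 2015.
September 26, 2015 falls on a Saturday. Rolling to the preceding business day gives September 25, 2015, a Friday.
Applying the 1 month extension: 1 month after September 25, 2015 is October 25, 2015.
Because October 25, 2015 is a Sunday, the deadline becomes October 23, 2015 (Friday).
Final deadline: October 23, 2015.

October 23, 2015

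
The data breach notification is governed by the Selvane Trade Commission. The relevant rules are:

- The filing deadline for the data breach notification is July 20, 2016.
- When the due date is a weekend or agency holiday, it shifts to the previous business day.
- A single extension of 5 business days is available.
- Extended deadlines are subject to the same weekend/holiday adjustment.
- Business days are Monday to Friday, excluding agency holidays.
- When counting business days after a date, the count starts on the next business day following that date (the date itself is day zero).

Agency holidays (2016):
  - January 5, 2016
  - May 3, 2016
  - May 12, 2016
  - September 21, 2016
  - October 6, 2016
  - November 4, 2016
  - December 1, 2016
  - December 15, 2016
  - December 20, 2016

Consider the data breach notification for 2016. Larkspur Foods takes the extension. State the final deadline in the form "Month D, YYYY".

July 27, 2016

Start from the fixed due date, July 20, 2016.
July 20, 2016 (Wednesday) is already a business day.
Applying the 5-business-day extension: 5 business days after July 20, 2016 is July 27, 2016.
Since July 27, 2016 is a Wednesday and not a holiday, the date is unchanged.
Deadline: July 27, 2016.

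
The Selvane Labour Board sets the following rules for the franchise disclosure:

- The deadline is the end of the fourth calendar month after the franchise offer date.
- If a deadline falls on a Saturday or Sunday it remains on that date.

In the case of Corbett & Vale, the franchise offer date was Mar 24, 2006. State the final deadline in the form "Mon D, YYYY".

4 months after Mar 24, 2006 is July 2006; that month ends on Jul 31, 2006.
Jul 31, 2006 falls on a Monday. The rules make no weekend/holiday allowance, so it remains Jul 31, 2006.
So the filing is due Jul 31, 2006.

Jul 31, 2006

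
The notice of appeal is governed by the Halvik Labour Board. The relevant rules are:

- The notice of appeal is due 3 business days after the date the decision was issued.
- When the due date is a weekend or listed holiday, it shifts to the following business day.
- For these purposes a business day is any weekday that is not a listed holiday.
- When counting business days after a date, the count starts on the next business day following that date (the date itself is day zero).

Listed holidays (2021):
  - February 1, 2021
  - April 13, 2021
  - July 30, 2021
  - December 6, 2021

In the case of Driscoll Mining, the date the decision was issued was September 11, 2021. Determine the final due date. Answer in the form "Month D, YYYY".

Counting 3 business days after September 11, 2021 (skipping weekends and listed holidays) reaches September 15, 2021.
September 15, 2021 is a Wednesday and not a listed holiday, so it stands.
So the filing is due September 15, 2021.

September 15, 2021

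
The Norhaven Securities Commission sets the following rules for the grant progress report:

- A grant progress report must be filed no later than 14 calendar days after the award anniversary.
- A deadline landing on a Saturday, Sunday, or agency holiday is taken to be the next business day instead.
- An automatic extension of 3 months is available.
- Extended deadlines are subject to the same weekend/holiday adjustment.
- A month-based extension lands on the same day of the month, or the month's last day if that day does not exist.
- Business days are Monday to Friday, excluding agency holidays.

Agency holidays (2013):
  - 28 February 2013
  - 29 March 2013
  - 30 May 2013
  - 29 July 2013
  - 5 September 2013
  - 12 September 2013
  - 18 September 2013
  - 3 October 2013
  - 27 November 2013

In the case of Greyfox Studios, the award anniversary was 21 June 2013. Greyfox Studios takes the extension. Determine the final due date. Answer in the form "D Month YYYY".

7 October 2013

From 21 June 2013, 14 calendar days later is 5 July 2013.
Since 5 July 2013 is a Friday and not a holiday, the date is unchanged.
The 3 months extension carries 5 July 2013 to 5 October 2013.
Because 5 October 2013 is a Saturday, the deadline becomes 7 October 2013 (Monday).
Deadline: 7 October 2013.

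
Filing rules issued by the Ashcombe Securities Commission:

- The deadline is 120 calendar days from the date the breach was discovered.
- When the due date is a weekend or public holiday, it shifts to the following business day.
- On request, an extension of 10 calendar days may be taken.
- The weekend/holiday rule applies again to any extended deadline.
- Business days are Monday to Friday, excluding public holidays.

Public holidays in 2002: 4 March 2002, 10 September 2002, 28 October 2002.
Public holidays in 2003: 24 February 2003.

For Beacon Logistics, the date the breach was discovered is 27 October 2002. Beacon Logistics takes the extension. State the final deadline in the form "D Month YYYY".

Adding 120 calendar days to 27 October 2002 gives 24 February 2003.
24 February 2003 is a listed holiday, so it moves to the next business day, 25 February 2003 (Tuesday).
The 10-calendar-day extension moves the deadline from 25 February 2003 to 7 March 2003.
7 March 2003 is a Friday and not a listed holiday, so it stands.
So the filing is due 7 March 2003.

7 March 2003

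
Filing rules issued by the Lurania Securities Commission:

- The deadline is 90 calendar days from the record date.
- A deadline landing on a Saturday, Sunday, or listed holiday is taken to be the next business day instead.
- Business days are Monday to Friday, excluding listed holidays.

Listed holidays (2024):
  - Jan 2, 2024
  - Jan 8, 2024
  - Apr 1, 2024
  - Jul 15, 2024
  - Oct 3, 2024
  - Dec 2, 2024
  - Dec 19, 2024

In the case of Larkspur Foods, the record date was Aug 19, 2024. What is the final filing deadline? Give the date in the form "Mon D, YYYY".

Nov 18, 2024

90 calendar days after Aug 19, 2024 is Nov 17, 2024.
Nov 17, 2024 falls on a Sunday. Rolling to the next business day gives Nov 18, 2024, a Monday.
Deadline: Nov 18, 2024.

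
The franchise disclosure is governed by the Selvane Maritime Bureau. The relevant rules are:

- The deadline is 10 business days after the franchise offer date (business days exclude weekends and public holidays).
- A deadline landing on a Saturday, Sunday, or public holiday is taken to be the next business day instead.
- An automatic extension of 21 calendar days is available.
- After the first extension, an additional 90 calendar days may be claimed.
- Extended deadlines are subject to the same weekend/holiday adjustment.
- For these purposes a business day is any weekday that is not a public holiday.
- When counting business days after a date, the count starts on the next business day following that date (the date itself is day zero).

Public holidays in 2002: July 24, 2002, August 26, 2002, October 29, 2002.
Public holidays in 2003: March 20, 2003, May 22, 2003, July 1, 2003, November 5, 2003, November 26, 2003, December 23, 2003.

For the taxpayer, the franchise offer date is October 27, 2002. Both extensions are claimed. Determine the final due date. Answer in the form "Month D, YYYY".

Counting 10 business days after October 27, 2002 (skipping weekends and listed holidays) reaches November 11, 2002.
November 11, 2002 is a Monday and not a listed holiday, so it stands.
Add the 21 calendar-day extension to November 11, 2002: December 2, 2002.
December 2, 2002 is a Monday and not a listed holiday, so it stands.
The 90-calendar-day extension moves the deadline from December 2, 2002 to March 2, 2003.
March 2, 2003 is a Sunday; the next business day is March 3, 2003 (Monday).
Deadline: March 3, 2003.

March 3, 2003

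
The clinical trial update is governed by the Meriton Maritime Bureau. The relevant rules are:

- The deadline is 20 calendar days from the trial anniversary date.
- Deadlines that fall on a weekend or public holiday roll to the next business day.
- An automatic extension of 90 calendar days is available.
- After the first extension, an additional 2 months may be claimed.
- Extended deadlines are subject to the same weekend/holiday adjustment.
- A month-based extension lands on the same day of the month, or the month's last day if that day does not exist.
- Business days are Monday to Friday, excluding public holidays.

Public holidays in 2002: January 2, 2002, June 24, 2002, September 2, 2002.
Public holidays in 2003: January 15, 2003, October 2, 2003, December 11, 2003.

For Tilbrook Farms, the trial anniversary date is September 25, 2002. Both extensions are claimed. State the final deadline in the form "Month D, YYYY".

March 13, 2003

20 calendar days after September 25, 2002 is October 15, 2002.
October 15, 2002 (Tuesday) is already a business day.
With the 90-day extension, October 15, 2002 becomes January 13, 2003.
January 13, 2003 (Monday) is already a business day.
The 2 months extension carries January 13, 2003 to March 13, 2003.
Since March 13, 2003 is a Thursday and not a holiday, the date is unchanged.
Final deadline: March 13, 2003.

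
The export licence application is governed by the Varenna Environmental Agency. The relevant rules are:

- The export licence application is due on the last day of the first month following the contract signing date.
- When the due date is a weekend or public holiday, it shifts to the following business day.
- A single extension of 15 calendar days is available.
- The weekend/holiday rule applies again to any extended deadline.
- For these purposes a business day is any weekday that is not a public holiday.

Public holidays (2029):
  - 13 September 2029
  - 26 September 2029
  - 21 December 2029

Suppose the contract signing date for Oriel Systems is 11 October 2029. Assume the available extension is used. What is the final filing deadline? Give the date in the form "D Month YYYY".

1 month after 11 October 2029 falls in November 2029; the last day of that month is 30 November 2029.
30 November 2029 (Friday) is already a business day.
Applying the 15-calendar-day extension: 30 November 2029 + 15 days = 15 December 2029.
15 December 2029 is a Saturday; the next business day is 17 December 2029 (Monday).
The final due date is 17 December 2029.

17 December 2029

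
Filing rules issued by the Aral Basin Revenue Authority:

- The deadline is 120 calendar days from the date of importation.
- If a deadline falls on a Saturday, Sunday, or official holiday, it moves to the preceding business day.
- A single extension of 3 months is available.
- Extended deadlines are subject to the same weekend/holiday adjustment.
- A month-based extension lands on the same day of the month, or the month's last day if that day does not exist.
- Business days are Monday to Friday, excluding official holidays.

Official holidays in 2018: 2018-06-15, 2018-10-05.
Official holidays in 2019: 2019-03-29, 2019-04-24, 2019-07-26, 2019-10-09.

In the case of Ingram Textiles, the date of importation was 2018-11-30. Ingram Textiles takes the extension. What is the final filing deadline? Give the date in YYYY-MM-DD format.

Trigger date 2018-11-30 + 120 calendar days = 2019-03-30.
2019-03-30 is a Saturday; the preceding business day is 2019-03-28 (Thursday).
The 3 months extension carries 2019-03-28 to 2019-06-28.
Since 2019-06-28 is a Friday and not a holiday, the date is unchanged.
Deadline: 2019-06-28.

2019-06-28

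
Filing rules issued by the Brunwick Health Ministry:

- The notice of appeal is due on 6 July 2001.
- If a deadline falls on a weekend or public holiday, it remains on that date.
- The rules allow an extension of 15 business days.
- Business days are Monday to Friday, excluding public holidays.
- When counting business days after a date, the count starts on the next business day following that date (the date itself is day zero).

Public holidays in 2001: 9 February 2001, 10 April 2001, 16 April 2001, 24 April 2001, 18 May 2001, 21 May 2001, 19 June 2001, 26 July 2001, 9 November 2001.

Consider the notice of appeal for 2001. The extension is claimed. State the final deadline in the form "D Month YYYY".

The stated deadline is 6 July 2001.
6 July 2001 falls on a Friday. The rules make no weekend/holiday allowance, so it remains 6 July 2001.
Applying the 15-business-day extension: 15 business days after 6 July 2001 is 30 July 2001.
30 July 2001 is a Monday; no weekend or holiday adjustment applies.
Deadline: 30 July 2001.

30 July 2001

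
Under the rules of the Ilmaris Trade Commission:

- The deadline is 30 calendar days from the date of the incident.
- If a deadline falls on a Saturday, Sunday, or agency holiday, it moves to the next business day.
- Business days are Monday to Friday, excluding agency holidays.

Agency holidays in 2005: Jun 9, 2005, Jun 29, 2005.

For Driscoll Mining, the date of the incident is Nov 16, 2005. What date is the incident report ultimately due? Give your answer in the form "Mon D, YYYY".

30 calendar days after Nov 16, 2005 is Dec 16, 2005.
Dec 16, 2005 is a Friday and not a listed holiday, so it stands.
Final deadline: Dec 16, 2005.

Dec 16, 2005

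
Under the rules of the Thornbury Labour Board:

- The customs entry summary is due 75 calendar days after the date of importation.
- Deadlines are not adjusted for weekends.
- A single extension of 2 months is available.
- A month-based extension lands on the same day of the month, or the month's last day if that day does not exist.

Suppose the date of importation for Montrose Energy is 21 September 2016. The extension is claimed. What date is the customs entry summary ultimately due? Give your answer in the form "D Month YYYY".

Adding 75 calendar days to 21 September 2016 gives 5 December 2016.
5 December 2016 falls on a Monday. The rules make no weekend/holiday allowance, so it remains 5 December 2016.
Add 2 months to 5 December 2016: 5 February 2017.
5 February 2017 falls on a Sunday. The rules make no weekend/holiday allowance, so it remains 5 February 2017.
The final due date is 5 February 2017.

5 February 2017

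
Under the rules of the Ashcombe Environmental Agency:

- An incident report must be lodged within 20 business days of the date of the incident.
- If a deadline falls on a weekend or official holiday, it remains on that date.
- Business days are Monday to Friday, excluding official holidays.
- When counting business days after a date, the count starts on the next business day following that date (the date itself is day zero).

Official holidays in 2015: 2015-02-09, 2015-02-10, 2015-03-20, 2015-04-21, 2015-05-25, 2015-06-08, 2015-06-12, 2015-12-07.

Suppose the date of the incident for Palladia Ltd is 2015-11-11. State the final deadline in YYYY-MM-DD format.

2015-12-10

20 business days after 2015-11-11, excluding weekends and holidays, is 2015-12-10.
2015-12-10 falls on a Thursday. The rules make no weekend/holiday allowance, so it remains 2015-12-10.
So the filing is due 2015-12-10.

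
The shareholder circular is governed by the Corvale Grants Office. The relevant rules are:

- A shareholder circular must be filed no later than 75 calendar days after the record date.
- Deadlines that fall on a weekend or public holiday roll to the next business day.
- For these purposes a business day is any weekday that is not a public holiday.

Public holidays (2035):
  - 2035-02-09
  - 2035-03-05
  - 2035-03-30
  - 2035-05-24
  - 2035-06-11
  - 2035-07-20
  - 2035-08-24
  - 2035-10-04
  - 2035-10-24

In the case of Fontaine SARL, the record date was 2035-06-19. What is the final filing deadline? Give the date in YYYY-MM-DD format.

2035-09-03

Adding 75 calendar days to 2035-06-19 gives 2035-09-02.
2035-09-02 falls on a Sunday. Rolling to the next business day gives 2035-09-03, a Monday.
Final deadline: 2035-09-03.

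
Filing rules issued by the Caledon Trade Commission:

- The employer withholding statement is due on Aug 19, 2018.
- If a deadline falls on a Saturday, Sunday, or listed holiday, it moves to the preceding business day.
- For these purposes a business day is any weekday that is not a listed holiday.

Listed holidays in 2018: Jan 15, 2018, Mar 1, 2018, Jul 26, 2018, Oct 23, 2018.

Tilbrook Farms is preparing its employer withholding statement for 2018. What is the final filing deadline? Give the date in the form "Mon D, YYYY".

The stated deadline is Aug 19, 2018.
Aug 19, 2018 is a Sunday, so it moves to the preceding business day, Aug 17, 2018 (Friday).
The final due date is Aug 17, 2018.

Aug 17, 2018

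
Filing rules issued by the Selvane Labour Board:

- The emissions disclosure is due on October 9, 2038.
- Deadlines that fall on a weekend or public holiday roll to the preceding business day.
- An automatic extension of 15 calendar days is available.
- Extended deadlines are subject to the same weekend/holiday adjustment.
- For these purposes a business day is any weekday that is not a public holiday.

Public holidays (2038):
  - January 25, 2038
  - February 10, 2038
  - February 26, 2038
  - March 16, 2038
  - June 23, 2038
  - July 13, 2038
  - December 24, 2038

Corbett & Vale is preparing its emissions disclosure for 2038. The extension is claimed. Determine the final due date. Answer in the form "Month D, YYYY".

The stated deadline is October 9, 2038.
Because October 9, 2038 is a Saturday, the deadline becomes October 8, 2038 (Friday).
The 15-calendar-day extension moves the deadline from October 8, 2038 to October 23, 2038.
Because October 23, 2038 is a Saturday, the deadline becomes October 22, 2038 (Friday).
So the filing is due October 22, 2038.

October 22, 2038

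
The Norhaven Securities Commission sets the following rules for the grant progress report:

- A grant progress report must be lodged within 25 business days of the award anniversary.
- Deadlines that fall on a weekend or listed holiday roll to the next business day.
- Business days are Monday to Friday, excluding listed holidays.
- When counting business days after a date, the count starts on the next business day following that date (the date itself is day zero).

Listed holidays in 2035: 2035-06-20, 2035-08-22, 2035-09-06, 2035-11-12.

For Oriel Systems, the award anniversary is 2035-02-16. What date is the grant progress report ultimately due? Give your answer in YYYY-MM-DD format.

2035-03-23

Starting the day after 2035-02-16 and counting 25 business days lands on 2035-03-23.
2035-03-23 is a Friday and not a listed holiday, so it stands.
Final deadline: 2035-03-23.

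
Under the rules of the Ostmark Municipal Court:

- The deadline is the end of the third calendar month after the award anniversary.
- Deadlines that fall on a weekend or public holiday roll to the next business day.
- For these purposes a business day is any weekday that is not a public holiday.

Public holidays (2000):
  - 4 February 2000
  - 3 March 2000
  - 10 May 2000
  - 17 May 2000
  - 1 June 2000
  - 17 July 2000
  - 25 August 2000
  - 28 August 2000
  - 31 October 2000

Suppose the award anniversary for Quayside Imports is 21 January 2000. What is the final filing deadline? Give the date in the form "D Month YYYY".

The third month after 21 January 2000 is April 2000, whose last day is 30 April 2000.
30 April 2000 is a Sunday, so it moves to the next business day, 1 May 2000 (Monday).
So the filing is due 1 May 2000.

1 May 2000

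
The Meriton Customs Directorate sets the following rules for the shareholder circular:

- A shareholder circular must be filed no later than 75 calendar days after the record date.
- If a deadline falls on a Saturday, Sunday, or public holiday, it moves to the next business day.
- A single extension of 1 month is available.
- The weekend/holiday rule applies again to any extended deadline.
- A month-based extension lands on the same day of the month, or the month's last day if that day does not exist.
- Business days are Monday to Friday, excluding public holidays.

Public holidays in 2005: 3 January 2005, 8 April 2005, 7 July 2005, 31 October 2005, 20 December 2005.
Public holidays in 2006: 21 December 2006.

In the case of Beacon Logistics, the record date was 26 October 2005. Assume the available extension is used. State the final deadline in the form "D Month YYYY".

From 26 October 2005, 75 calendar days later is 9 January 2006.
9 January 2006 falls on a Monday, which is a business day, so no adjustment is needed.
Applying the 1 month extension: 1 month after 9 January 2006 is 9 February 2006.
9 February 2006 (Thursday) is already a business day.
The final due date is 9 February 2006.

9 February 2006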